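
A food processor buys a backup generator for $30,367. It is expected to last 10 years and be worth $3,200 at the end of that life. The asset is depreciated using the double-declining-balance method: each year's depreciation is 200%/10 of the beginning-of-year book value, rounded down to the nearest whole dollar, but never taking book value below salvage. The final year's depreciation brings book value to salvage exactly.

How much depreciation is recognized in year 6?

$1,990

Depreciable base = $30,367 − $3,200 = $27,167.
Year 1: ⌊$30,367 × 200%/10⌋ = $6,073. Book value $24,294.
Year 2: ⌊$24,294 × 200%/10⌋ = $4,858. Book value $19,436.
Year 3: ⌊$19,436 × 200%/10⌋ = $3,887. Book value $15,549.
Year 4: ⌊$15,549 × 200%/10⌋ = $3,109. Book value $12,440.
Year 5: ⌊$12,440 × 200%/10⌋ = $2,488. Book value $9,952.
Year 6: ⌊$9,952 × 200%/10⌋ = $1,990. Book value $7,962.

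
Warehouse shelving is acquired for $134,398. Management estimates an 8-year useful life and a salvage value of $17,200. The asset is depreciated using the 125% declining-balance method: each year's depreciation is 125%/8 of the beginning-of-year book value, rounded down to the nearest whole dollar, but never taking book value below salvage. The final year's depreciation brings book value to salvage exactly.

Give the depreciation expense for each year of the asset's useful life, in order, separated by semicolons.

Depreciable base = $134,398 − $17,200 = $117,198.
Year 1: ⌊$134,398 × 125%/8⌋ = $20,999. Book value $113,399.
Year 2: ⌊$113,399 × 125%/8⌋ = $17,718. Book value $95,681.
Year 3: ⌊$95,681 × 125%/8⌋ = $14,950. Book value $80,731.
Year 4: ⌊$80,731 × 125%/8⌋ = $12,614. Book value $68,117.
Year 5: ⌊$68,117 × 125%/8⌋ = $10,643. Book value $57,474.
Year 6: ⌊$57,474 × 125%/8⌋ = $8,980. Book value $48,494.
Year 7: ⌊$48,494 × 125%/8⌋ = $7,577. Book value $40,917.
Year 8 (final): $40,917 − $17,200 = $23,717. Book value $17,200.

$20,999; $17,718; $14,950; $12,614; $10,643; $8,980; $7,577; $23,717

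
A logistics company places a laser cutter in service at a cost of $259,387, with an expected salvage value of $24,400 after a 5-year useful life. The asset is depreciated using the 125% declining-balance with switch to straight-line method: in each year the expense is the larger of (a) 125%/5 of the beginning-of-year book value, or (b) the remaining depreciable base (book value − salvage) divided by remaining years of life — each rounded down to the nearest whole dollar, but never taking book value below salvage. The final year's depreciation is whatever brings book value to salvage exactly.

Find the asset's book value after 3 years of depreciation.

Depreciable base = $259,387 − $24,400 = $234,987.
Year 1: DB = ⌊$259,387 × 125%/5⌋ = $64,846; SL = ⌊$234,987/5⌋ = $46,997 → take DB $64,846. Book value $194,541.
Year 2: DB = ⌊$194,541 × 125%/5⌋ = $48,635; SL = ⌊$170,141/4⌋ = $42,535 → take DB $48,635. Book value $145,906.
Year 3: DB = ⌊$145,906 × 125%/5⌋ = $36,476; SL = ⌊$121,506/3⌋ = $40,502 → take SL $40,502. Book value $105,404.

$105,404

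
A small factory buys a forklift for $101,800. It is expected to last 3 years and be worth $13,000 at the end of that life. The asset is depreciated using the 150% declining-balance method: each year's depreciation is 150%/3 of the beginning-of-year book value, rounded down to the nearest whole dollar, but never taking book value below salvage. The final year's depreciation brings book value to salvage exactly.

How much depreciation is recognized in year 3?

$12,450

Depreciable base = $101,800 − $13,000 = $88,800.
Year 1: ⌊$101,800 × 150%/3⌋ = $50,900. Book value $50,900.
Year 2: ⌊$50,900 × 150%/3⌋ = $25,450. Book value $25,450.
Year 3 (final): $25,450 − $13,000 = $12,450. Book value $13,000.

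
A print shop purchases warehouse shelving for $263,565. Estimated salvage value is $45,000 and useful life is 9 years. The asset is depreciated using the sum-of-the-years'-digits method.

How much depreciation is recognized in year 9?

$4,857

Depreciable base = $263,565 − $45,000 = $218,565.
Sum of the years' digits = 9+8+7+6+5+4+3+2+1 = 45.
Year 1: $218,565 × 9/45 = $43,713. Book value $219,852.
Year 2: $218,565 × 8/45 = $38,856. Book value $180,996.
Year 3: $218,565 × 7/45 = $33,999. Book value $146,997.
Year 4: $218,565 × 6/45 = $29,142. Book value $117,855.
Year 5: $218,565 × 5/45 = $24,285. Book value $93,570.
Year 6: $218,565 × 4/45 = $19,428. Book value $74,142.
Year 7: $218,565 × 3/45 = $14,571. Book value $59,571.
Year 8: $218,565 × 2/45 = $9,714. Book value $49,857.
Year 9: $218,565 × 1/45 = $4,857. Book value $45,000.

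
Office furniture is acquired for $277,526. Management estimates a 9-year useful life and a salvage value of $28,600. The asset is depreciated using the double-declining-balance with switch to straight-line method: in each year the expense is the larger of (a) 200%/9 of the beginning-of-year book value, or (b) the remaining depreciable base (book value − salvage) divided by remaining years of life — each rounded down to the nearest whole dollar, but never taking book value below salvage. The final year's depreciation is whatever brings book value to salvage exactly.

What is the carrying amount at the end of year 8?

$37,167

Depreciable base = $277,526 − $28,600 = $248,926.
Year 1: DB = ⌊$277,526 × 200%/9⌋ = $61,672; SL = ⌊$248,926/9⌋ = $27,658 → take DB $61,672. Book value $215,854.
Year 2: DB = ⌊$215,854 × 200%/9⌋ = $47,967; SL = ⌊$187,254/8⌋ = $23,406 → take DB $47,967. Book value $167,887.
Year 3: DB = ⌊$167,887 × 200%/9⌋ = $37,308; SL = ⌊$139,287/7⌋ = $19,898 → take DB $37,308. Book value $130,579.
Year 4: DB = ⌊$130,579 × 200%/9⌋ = $29,017; SL = ⌊$101,979/6⌋ = $16,996 → take DB $29,017. Book value $101,562.
Year 5: DB = ⌊$101,562 × 200%/9⌋ = $22,569; SL = ⌊$72,962/5⌋ = $14,592 → take DB $22,569. Book value $78,993.
Year 6: DB = ⌊$78,993 × 200%/9⌋ = $17,554; SL = ⌊$50,393/4⌋ = $12,598 → take DB $17,554. Book value $61,439.
Year 7: DB = ⌊$61,439 × 200%/9⌋ = $13,653; SL = ⌊$32,839/3⌋ = $10,946 → take DB $13,653. Book value $47,786.
Year 8: DB = ⌊$47,786 × 200%/9⌋ = $10,619; SL = ⌊$19,186/2⌋ = $9,593 → take DB $10,619. Book value $37,167.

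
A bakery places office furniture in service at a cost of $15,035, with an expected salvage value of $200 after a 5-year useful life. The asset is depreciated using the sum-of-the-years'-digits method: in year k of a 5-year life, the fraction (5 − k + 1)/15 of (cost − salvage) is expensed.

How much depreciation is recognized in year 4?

Depreciable base = $15,035 − $200 = $14,835.
Sum of the years' digits = 5+4+3+2+1 = 15.
Year 1: $14,835 × 5/15 = $4,945. Book value $10,090.
Year 2: $14,835 × 4/15 = $3,956. Book value $6,134.
Year 3: $14,835 × 3/15 = $2,967. Book value $3,167.
Year 4: $14,835 × 2/15 = $1,978. Book value $1,189.

$1,978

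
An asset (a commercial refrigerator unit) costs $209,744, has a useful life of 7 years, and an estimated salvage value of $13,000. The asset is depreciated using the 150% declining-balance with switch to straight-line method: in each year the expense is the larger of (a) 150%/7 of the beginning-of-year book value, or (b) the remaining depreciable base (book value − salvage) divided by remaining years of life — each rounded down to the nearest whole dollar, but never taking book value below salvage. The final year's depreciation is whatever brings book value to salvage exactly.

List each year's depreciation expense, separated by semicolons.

$44,945; $35,314; $27,746; $22,184; $22,185; $22,185; $22,185

Depreciable base = $209,744 − $13,000 = $196,744.
Year 1: DB = ⌊$209,744 × 150%/7⌋ = $44,945; SL = ⌊$196,744/7⌋ = $28,106 → take DB $44,945. Book value $164,799.
Year 2: DB = ⌊$164,799 × 150%/7⌋ = $35,314; SL = ⌊$151,799/6⌋ = $25,299 → take DB $35,314. Book value $129,485.
Year 3: DB = ⌊$129,485 × 150%/7⌋ = $27,746; SL = ⌊$116,485/5⌋ = $23,297 → take DB $27,746. Book value $101,739.
Year 4: DB = ⌊$101,739 × 150%/7⌋ = $21,801; SL = ⌊$88,739/4⌋ = $22,184 → take SL $22,184. Book value $79,555.
Year 5: DB = ⌊$79,555 × 150%/7⌋ = $17,047; SL = ⌊$66,555/3⌋ = $22,185 → take SL $22,185. Book value $57,370.
Year 6: DB = ⌊$57,370 × 150%/7⌋ = $12,293; SL = ⌊$44,370/2⌋ = $22,185 → take SL $22,185. Book value $35,185.
Year 7 (final): $35,185 − $13,000 = $22,185. Book value $13,000.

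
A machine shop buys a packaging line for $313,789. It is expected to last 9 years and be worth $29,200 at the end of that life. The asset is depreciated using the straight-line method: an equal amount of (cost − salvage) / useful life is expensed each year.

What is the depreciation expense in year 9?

Depreciable base = $313,789 − $29,200 = $284,589.
Annual expense = $284,589 / 9 = $31,621.

$31,621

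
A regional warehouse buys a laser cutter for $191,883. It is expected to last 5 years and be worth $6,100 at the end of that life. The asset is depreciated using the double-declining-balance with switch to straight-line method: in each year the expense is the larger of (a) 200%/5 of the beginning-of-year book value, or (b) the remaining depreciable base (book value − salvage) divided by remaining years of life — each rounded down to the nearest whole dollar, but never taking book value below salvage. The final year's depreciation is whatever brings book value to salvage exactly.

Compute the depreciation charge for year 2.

$46,052

Depreciable base = $191,883 − $6,100 = $185,783.
Year 1: DB = ⌊$191,883 × 200%/5⌋ = $76,753; SL = ⌊$185,783/5⌋ = $37,156 → take DB $76,753. Book value $115,130.
Year 2: DB = ⌊$115,130 × 200%/5⌋ = $46,052; SL = ⌊$109,030/4⌋ = $27,257 → take DB $46,052. Book value $69,078.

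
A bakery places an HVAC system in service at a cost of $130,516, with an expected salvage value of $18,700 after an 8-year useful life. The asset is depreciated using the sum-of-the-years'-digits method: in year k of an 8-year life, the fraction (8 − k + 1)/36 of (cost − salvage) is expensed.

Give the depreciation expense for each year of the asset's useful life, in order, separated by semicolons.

$24,848; $21,742; $18,636; $15,530; $12,424; $9,318; $6,212; $3,106

Depreciable base = $130,516 − $18,700 = $111,816.
Sum of the years' digits = 8+7+6+5+4+3+2+1 = 36.
Year 1: $111,816 × 8/36 = $24,848. Book value $105,668.
Year 2: $111,816 × 7/36 = $21,742. Book value $83,926.
Year 3: $111,816 × 6/36 = $18,636. Book value $65,290.
Year 4: $111,816 × 5/36 = $15,530. Book value $49,760.
Year 5: $111,816 × 4/36 = $12,424. Book value $37,336.
Year 6: $111,816 × 3/36 = $9,318. Book value $28,018.
Year 7: $111,816 × 2/36 = $6,212. Book value $21,806.
Year 8: $111,816 × 1/36 = $3,106. Book value $18,700.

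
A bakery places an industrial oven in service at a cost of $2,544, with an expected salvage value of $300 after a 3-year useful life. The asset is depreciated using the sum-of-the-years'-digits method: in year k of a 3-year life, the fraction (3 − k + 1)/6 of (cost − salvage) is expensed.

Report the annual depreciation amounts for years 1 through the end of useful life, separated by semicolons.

$1,122; $748; $374

Depreciable base = $2,544 − $300 = $2,244.
Sum of the years' digits = 3+2+1 = 6.
Year 1: $2,244 × 3/6 = $1,122. Book value $1,422.
Year 2: $2,244 × 2/6 = $748. Book value $674.
Year 3: $2,244 × 1/6 = $374. Book value $300.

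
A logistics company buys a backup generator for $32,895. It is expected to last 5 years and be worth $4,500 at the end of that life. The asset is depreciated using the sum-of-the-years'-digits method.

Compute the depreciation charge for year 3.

$5,679

Depreciable base = $32,895 − $4,500 = $28,395.
Sum of the years' digits = 5+4+3+2+1 = 15.
Year 1: $28,395 × 5/15 = $9,465. Book value $23,430.
Year 2: $28,395 × 4/15 = $7,572. Book value $15,858.
Year 3: $28,395 × 3/15 = $5,679. Book value $10,179.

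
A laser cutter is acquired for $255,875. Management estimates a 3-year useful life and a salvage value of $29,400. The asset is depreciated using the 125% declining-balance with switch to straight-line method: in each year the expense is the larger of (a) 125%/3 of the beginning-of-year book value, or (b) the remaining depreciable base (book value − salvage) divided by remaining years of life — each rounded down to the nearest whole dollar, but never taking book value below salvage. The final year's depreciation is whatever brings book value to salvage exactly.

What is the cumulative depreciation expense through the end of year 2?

Depreciable base = $255,875 − $29,400 = $226,475.
Year 1: DB = ⌊$255,875 × 125%/3⌋ = $106,614; SL = ⌊$226,475/3⌋ = $75,491 → take DB $106,614. Book value $149,261.
Year 2: DB = ⌊$149,261 × 125%/3⌋ = $62,192; SL = ⌊$119,861/2⌋ = $59,930 → take DB $62,192. Book value $87,069.
Accumulated through year 2 = $255,875 − $87,069 = $168,806.

$168,806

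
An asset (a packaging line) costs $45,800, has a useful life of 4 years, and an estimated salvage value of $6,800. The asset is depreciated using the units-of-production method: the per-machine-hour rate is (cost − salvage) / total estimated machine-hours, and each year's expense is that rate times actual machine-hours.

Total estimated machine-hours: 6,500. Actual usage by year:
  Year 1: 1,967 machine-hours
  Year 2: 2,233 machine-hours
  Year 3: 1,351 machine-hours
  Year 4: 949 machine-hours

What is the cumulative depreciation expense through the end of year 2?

Depreciable base = $45,800 − $6,800 = $39,000.
Rate = $39,000 / 6,500 machine-hours = $6 per machine-hour.
Year 1: 1,967 × $6 = $11,802. Book value $33,998.
Year 2: 2,233 × $6 = $13,398. Book value $20,600.
Accumulated through year 2 = $45,800 − $20,600 = $25,200.

$25,200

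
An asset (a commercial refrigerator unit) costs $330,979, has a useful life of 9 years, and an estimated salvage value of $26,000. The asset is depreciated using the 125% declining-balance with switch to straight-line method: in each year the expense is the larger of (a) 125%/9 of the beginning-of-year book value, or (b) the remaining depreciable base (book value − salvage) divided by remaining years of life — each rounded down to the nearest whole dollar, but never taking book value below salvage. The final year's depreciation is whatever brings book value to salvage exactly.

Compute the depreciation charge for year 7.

Depreciable base = $330,979 − $26,000 = $304,979.
Year 1: DB = ⌊$330,979 × 125%/9⌋ = $45,969; SL = ⌊$304,979/9⌋ = $33,886 → take DB $45,969. Book value $285,010.
Year 2: DB = ⌊$285,010 × 125%/9⌋ = $39,584; SL = ⌊$259,010/8⌋ = $32,376 → take DB $39,584. Book value $245,426.
Year 3: DB = ⌊$245,426 × 125%/9⌋ = $34,086; SL = ⌊$219,426/7⌋ = $31,346 → take DB $34,086. Book value $211,340.
Year 4: DB = ⌊$211,340 × 125%/9⌋ = $29,352; SL = ⌊$185,340/6⌋ = $30,890 → take SL $30,890. Book value $180,450.
Year 5: DB = ⌊$180,450 × 125%/9⌋ = $25,062; SL = ⌊$154,450/5⌋ = $30,890 → take SL $30,890. Book value $149,560.
Year 6: DB = ⌊$149,560 × 125%/9⌋ = $20,772; SL = ⌊$123,560/4⌋ = $30,890 → take SL $30,890. Book value $118,670.
Year 7: DB = ⌊$118,670 × 125%/9⌋ = $16,481; SL = ⌊$92,670/3⌋ = $30,890 → take SL $30,890. Book value $87,780.

$30,890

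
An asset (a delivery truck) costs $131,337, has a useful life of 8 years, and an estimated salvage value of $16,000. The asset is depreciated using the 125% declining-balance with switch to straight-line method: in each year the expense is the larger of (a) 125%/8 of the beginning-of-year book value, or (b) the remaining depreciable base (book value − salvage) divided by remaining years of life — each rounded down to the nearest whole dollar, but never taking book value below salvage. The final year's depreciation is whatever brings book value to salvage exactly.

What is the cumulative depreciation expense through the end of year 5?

Depreciable base = $131,337 − $16,000 = $115,337.
Year 1: DB = ⌊$131,337 × 125%/8⌋ = $20,521; SL = ⌊$115,337/8⌋ = $14,417 → take DB $20,521. Book value $110,816.
Year 2: DB = ⌊$110,816 × 125%/8⌋ = $17,315; SL = ⌊$94,816/7⌋ = $13,545 → take DB $17,315. Book value $93,501.
Year 3: DB = ⌊$93,501 × 125%/8⌋ = $14,609; SL = ⌊$77,501/6⌋ = $12,916 → take DB $14,609. Book value $78,892.
Year 4: DB = ⌊$78,892 × 125%/8⌋ = $12,326; SL = ⌊$62,892/5⌋ = $12,578 → take SL $12,578. Book value $66,314.
Year 5: DB = ⌊$66,314 × 125%/8⌋ = $10,361; SL = ⌊$50,314/4⌋ = $12,578 → take SL $12,578. Book value $53,736.
Accumulated through year 5 = $131,337 − $53,736 = $77,601.

$77,601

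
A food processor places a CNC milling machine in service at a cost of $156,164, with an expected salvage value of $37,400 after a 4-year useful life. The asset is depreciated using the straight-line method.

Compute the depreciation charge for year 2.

Depreciable base = $156,164 − $37,400 = $118,764.
Annual expense = $118,764 / 4 = $29,691.

$29,691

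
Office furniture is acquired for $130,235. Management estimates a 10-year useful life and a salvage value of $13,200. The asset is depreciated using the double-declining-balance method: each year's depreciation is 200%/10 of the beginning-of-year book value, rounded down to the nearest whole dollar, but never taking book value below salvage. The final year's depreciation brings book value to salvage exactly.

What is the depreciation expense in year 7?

Depreciable base = $130,235 − $13,200 = $117,035.
Year 1: ⌊$130,235 × 200%/10⌋ = $26,047. Book value $104,188.
Year 2: ⌊$104,188 × 200%/10⌋ = $20,837. Book value $83,351.
Year 3: ⌊$83,351 × 200%/10⌋ = $16,670. Book value $66,681.
Year 4: ⌊$66,681 × 200%/10⌋ = $13,336. Book value $53,345.
Year 5: ⌊$53,345 × 200%/10⌋ = $10,669. Book value $42,676.
Year 6: ⌊$42,676 × 200%/10⌋ = $8,535. Book value $34,141.
Year 7: ⌊$34,141 × 200%/10⌋ = $6,828. Book value $27,313.

$6,828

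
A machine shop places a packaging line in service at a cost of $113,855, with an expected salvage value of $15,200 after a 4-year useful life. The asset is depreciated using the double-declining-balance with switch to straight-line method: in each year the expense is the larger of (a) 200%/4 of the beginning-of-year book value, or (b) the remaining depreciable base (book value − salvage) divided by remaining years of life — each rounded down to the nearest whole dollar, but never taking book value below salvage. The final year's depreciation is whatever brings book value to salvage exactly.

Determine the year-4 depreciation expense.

$0

Depreciable base = $113,855 − $15,200 = $98,655.
Year 1: DB = ⌊$113,855 × 200%/4⌋ = $56,927; SL = ⌊$98,655/4⌋ = $24,663 → take DB $56,927. Book value $56,928.
Year 2: DB = ⌊$56,928 × 200%/4⌋ = $28,464; SL = ⌊$41,728/3⌋ = $13,909 → take DB $28,464. Book value $28,464.
Year 3: DB = ⌊$28,464 × 200%/4⌋ = $14,232; SL = ⌊$13,264/2⌋ = $6,632 → take DB $14,232, capped at $13,264. Book value $15,200.
Year 4 (final): $15,200 − $15,200 = $0. Book value $15,200.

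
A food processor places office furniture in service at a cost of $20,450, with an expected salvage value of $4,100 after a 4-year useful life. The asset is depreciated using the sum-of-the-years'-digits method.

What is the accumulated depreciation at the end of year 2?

Depreciable base = $20,450 − $4,100 = $16,350.
Sum of the years' digits = 4+3+2+1 = 10.
Year 1: $16,350 × 4/10 = $6,540. Book value $13,910.
Year 2: $16,350 × 3/10 = $4,905. Book value $9,005.
Accumulated through year 2 = $20,450 − $9,005 = $11,445.

$11,445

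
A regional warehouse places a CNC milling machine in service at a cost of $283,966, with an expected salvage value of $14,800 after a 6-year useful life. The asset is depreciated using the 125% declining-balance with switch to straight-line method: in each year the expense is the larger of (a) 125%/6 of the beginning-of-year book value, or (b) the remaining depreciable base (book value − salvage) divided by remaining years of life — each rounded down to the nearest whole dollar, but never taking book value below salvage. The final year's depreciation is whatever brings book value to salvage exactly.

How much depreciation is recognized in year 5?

$40,793

Depreciable base = $283,966 − $14,800 = $269,166.
Year 1: DB = ⌊$283,966 × 125%/6⌋ = $59,159; SL = ⌊$269,166/6⌋ = $44,861 → take DB $59,159. Book value $224,807.
Year 2: DB = ⌊$224,807 × 125%/6⌋ = $46,834; SL = ⌊$210,007/5⌋ = $42,001 → take DB $46,834. Book value $177,973.
Year 3: DB = ⌊$177,973 × 125%/6⌋ = $37,077; SL = ⌊$163,173/4⌋ = $40,793 → take SL $40,793. Book value $137,180.
Year 4: DB = ⌊$137,180 × 125%/6⌋ = $28,579; SL = ⌊$122,380/3⌋ = $40,793 → take SL $40,793. Book value $96,387.
Year 5: DB = ⌊$96,387 × 125%/6⌋ = $20,080; SL = ⌊$81,587/2⌋ = $40,793 → take SL $40,793. Book value $55,594.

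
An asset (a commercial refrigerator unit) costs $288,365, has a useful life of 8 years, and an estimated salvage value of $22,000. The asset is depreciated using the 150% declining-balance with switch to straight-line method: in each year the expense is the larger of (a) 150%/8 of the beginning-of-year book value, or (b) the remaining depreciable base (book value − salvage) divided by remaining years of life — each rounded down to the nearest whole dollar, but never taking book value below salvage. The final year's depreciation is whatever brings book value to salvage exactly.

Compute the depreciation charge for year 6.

Depreciable base = $288,365 − $22,000 = $266,365.
Year 1: DB = ⌊$288,365 × 150%/8⌋ = $54,068; SL = ⌊$266,365/8⌋ = $33,295 → take DB $54,068. Book value $234,297.
Year 2: DB = ⌊$234,297 × 150%/8⌋ = $43,930; SL = ⌊$212,297/7⌋ = $30,328 → take DB $43,930. Book value $190,367.
Year 3: DB = ⌊$190,367 × 150%/8⌋ = $35,693; SL = ⌊$168,367/6⌋ = $28,061 → take DB $35,693. Book value $154,674.
Year 4: DB = ⌊$154,674 × 150%/8⌋ = $29,001; SL = ⌊$132,674/5⌋ = $26,534 → take DB $29,001. Book value $125,673.
Year 5: DB = ⌊$125,673 × 150%/8⌋ = $23,563; SL = ⌊$103,673/4⌋ = $25,918 → take SL $25,918. Book value $99,755.
Year 6: DB = ⌊$99,755 × 150%/8⌋ = $18,704; SL = ⌊$77,755/3⌋ = $25,918 → take SL $25,918. Book value $73,837.

$25,918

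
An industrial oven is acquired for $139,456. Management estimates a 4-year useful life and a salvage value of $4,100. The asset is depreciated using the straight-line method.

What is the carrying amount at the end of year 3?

Depreciable base = $139,456 − $4,100 = $135,356.
Annual expense = $135,356 / 4 = $33,839.
End of year 1: book value $105,617.
End of year 2: book value $71,778.
End of year 3: book value $37,939.

$37,939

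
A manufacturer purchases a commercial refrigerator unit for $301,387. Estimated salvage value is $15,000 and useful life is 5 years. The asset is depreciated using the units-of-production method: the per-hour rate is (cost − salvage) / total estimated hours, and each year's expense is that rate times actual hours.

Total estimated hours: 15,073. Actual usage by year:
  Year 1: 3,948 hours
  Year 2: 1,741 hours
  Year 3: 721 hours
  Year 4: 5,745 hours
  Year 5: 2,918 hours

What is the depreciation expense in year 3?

$13,699

Depreciable base = $301,387 − $15,000 = $286,387.
Rate = $286,387 / 15,073 hours = $19 per hour.
Year 1: 3,948 × $19 = $75,012. Book value $226,375.
Year 2: 1,741 × $19 = $33,079. Book value $193,296.
Year 3: 721 × $19 = $13,699. Book value $179,597.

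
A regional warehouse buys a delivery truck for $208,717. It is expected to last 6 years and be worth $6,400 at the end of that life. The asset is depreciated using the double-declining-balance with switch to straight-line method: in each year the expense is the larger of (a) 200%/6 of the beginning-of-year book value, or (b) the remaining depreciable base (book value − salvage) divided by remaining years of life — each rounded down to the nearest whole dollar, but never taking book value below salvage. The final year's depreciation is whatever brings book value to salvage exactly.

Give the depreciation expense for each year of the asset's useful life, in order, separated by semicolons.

$69,572; $46,381; $30,921; $20,614; $17,414; $17,415

Depreciable base = $208,717 − $6,400 = $202,317.
Year 1: DB = ⌊$208,717 × 200%/6⌋ = $69,572; SL = ⌊$202,317/6⌋ = $33,719 → take DB $69,572. Book value $139,145.
Year 2: DB = ⌊$139,145 × 200%/6⌋ = $46,381; SL = ⌊$132,745/5⌋ = $26,549 → take DB $46,381. Book value $92,764.
Year 3: DB = ⌊$92,764 × 200%/6⌋ = $30,921; SL = ⌊$86,364/4⌋ = $21,591 → take DB $30,921. Book value $61,843.
Year 4: DB = ⌊$61,843 × 200%/6⌋ = $20,614; SL = ⌊$55,443/3⌋ = $18,481 → take DB $20,614. Book value $41,229.
Year 5: DB = ⌊$41,229 × 200%/6⌋ = $13,743; SL = ⌊$34,829/2⌋ = $17,414 → take SL $17,414. Book value $23,815.
Year 6 (final): $23,815 − $6,400 = $17,415. Book value $6,400.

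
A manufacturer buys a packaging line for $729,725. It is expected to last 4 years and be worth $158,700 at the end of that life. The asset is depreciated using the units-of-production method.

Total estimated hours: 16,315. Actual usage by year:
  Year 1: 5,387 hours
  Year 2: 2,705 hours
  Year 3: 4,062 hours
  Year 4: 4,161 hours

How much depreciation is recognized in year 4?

$145,635

Depreciable base = $729,725 − $158,700 = $571,025.
Rate = $571,025 / 16,315 hours = $35 per hour.
Year 1: 5,387 × $35 = $188,545. Book value $541,180.
Year 2: 2,705 × $35 = $94,675. Book value $446,505.
Year 3: 4,062 × $35 = $142,170. Book value $304,335.
Year 4: 4,161 × $35 = $145,635. Book value $158,700.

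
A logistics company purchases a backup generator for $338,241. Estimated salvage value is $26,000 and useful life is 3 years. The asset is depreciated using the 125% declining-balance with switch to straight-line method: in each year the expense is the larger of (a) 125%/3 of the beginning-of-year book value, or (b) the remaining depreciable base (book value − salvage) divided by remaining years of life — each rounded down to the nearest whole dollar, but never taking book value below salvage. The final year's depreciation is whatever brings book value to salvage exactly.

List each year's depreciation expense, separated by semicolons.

Depreciable base = $338,241 − $26,000 = $312,241.
Year 1: DB = ⌊$338,241 × 125%/3⌋ = $140,933; SL = ⌊$312,241/3⌋ = $104,080 → take DB $140,933. Book value $197,308.
Year 2: DB = ⌊$197,308 × 125%/3⌋ = $82,211; SL = ⌊$171,308/2⌋ = $85,654 → take SL $85,654. Book value $111,654.
Year 3 (final): $111,654 − $26,000 = $85,654. Book value $26,000.

$140,933; $85,654; $85,654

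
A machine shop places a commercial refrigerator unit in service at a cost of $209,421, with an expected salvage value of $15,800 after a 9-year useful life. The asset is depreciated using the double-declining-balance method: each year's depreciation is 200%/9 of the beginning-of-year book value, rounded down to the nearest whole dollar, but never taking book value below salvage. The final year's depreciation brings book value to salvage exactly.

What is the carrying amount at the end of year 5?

$59,609

Depreciable base = $209,421 − $15,800 = $193,621.
Year 1: ⌊$209,421 × 200%/9⌋ = $46,538. Book value $162,883.
Year 2: ⌊$162,883 × 200%/9⌋ = $36,196. Book value $126,687.
Year 3: ⌊$126,687 × 200%/9⌋ = $28,152. Book value $98,535.
Year 4: ⌊$98,535 × 200%/9⌋ = $21,896. Book value $76,639.
Year 5: ⌊$76,639 × 200%/9⌋ = $17,030. Book value $59,609.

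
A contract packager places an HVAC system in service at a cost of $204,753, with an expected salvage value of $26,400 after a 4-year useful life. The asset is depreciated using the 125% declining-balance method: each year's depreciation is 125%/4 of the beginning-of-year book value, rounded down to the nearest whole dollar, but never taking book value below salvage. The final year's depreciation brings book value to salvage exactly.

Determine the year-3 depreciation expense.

Depreciable base = $204,753 − $26,400 = $178,353.
Year 1: ⌊$204,753 × 125%/4⌋ = $63,985. Book value $140,768.
Year 2: ⌊$140,768 × 125%/4⌋ = $43,990. Book value $96,778.
Year 3: ⌊$96,778 × 125%/4⌋ = $30,243. Book value $66,535.

$30,243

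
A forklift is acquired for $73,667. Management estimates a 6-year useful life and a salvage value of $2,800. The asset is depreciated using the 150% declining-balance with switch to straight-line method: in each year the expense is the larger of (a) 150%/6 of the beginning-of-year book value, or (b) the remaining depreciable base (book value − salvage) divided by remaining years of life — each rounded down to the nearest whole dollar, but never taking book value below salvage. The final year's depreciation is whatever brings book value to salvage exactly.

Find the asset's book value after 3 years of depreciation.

Depreciable base = $73,667 − $2,800 = $70,867.
Year 1: DB = ⌊$73,667 × 150%/6⌋ = $18,416; SL = ⌊$70,867/6⌋ = $11,811 → take DB $18,416. Book value $55,251.
Year 2: DB = ⌊$55,251 × 150%/6⌋ = $13,812; SL = ⌊$52,451/5⌋ = $10,490 → take DB $13,812. Book value $41,439.
Year 3: DB = ⌊$41,439 × 150%/6⌋ = $10,359; SL = ⌊$38,639/4⌋ = $9,659 → take DB $10,359. Book value $31,080.

$31,080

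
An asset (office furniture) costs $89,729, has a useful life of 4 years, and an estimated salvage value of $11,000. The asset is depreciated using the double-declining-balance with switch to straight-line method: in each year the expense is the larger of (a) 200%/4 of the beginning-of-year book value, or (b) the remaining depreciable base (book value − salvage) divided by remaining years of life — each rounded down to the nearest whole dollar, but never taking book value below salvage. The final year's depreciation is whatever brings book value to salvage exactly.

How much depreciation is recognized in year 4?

$217

Depreciable base = $89,729 − $11,000 = $78,729.
Year 1: DB = ⌊$89,729 × 200%/4⌋ = $44,864; SL = ⌊$78,729/4⌋ = $19,682 → take DB $44,864. Book value $44,865.
Year 2: DB = ⌊$44,865 × 200%/4⌋ = $22,432; SL = ⌊$33,865/3⌋ = $11,288 → take DB $22,432. Book value $22,433.
Year 3: DB = ⌊$22,433 × 200%/4⌋ = $11,216; SL = ⌊$11,433/2⌋ = $5,716 → take DB $11,216. Book value $11,217.
Year 4 (final): $11,217 − $11,000 = $217. Book value $11,000.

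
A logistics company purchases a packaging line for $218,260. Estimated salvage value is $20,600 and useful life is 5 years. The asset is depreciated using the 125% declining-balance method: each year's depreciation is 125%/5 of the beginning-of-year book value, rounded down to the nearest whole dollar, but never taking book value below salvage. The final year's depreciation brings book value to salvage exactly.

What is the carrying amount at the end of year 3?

Depreciable base = $218,260 − $20,600 = $197,660.
Year 1: ⌊$218,260 × 125%/5⌋ = $54,565. Book value $163,695.
Year 2: ⌊$163,695 × 125%/5⌋ = $40,923. Book value $122,772.
Year 3: ⌊$122,772 × 125%/5⌋ = $30,693. Book value $92,079.

$92,079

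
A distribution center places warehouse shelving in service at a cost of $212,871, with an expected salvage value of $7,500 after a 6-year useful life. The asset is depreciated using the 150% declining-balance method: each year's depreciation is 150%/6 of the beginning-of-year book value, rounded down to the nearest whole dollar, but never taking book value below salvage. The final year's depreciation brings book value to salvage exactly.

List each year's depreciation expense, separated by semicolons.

$53,217; $39,913; $29,935; $22,451; $16,838; $43,017

Depreciable base = $212,871 − $7,500 = $205,371.
Year 1: ⌊$212,871 × 150%/6⌋ = $53,217. Book value $159,654.
Year 2: ⌊$159,654 × 150%/6⌋ = $39,913. Book value $119,741.
Year 3: ⌊$119,741 × 150%/6⌋ = $29,935. Book value $89,806.
Year 4: ⌊$89,806 × 150%/6⌋ = $22,451. Book value $67,355.
Year 5: ⌊$67,355 × 150%/6⌋ = $16,838. Book value $50,517.
Year 6 (final): $50,517 − $7,500 = $43,017. Book value $7,500.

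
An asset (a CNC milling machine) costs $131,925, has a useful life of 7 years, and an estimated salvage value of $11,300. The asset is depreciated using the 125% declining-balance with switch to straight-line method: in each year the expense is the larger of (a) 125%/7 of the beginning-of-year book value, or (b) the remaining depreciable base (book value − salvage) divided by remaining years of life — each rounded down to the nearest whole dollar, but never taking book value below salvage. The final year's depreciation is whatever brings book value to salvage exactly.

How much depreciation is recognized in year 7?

$15,456

Depreciable base = $131,925 − $11,300 = $120,625.
Year 1: DB = ⌊$131,925 × 125%/7⌋ = $23,558; SL = ⌊$120,625/7⌋ = $17,232 → take DB $23,558. Book value $108,367.
Year 2: DB = ⌊$108,367 × 125%/7⌋ = $19,351; SL = ⌊$97,067/6⌋ = $16,177 → take DB $19,351. Book value $89,016.
Year 3: DB = ⌊$89,016 × 125%/7⌋ = $15,895; SL = ⌊$77,716/5⌋ = $15,543 → take DB $15,895. Book value $73,121.
Year 4: DB = ⌊$73,121 × 125%/7⌋ = $13,057; SL = ⌊$61,821/4⌋ = $15,455 → take SL $15,455. Book value $57,666.
Year 5: DB = ⌊$57,666 × 125%/7⌋ = $10,297; SL = ⌊$46,366/3⌋ = $15,455 → take SL $15,455. Book value $42,211.
Year 6: DB = ⌊$42,211 × 125%/7⌋ = $7,537; SL = ⌊$30,911/2⌋ = $15,455 → take SL $15,455. Book value $26,756.
Year 7 (final): $26,756 − $11,300 = $15,456. Book value $11,300.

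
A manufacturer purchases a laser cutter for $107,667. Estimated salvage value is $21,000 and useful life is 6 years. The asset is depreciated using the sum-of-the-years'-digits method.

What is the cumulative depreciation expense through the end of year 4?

$74,286

Depreciable base = $107,667 − $21,000 = $86,667.
Sum of the years' digits = 6+5+4+3+2+1 = 21.
Year 1: $86,667 × 6/21 = $24,762. Book value $82,905.
Year 2: $86,667 × 5/21 = $20,635. Book value $62,270.
Year 3: $86,667 × 4/21 = $16,508. Book value $45,762.
Year 4: $86,667 × 3/21 = $12,381. Book value $33,381.
Accumulated through year 4 = $107,667 − $33,381 = $74,286.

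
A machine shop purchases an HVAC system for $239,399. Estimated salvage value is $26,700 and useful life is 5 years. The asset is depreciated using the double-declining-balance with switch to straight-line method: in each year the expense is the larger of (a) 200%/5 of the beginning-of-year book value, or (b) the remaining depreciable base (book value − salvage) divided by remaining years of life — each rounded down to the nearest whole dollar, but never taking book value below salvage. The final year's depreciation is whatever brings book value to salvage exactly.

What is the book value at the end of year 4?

$31,027

Depreciable base = $239,399 − $26,700 = $212,699.
Year 1: DB = ⌊$239,399 × 200%/5⌋ = $95,759; SL = ⌊$212,699/5⌋ = $42,539 → take DB $95,759. Book value $143,640.
Year 2: DB = ⌊$143,640 × 200%/5⌋ = $57,456; SL = ⌊$116,940/4⌋ = $29,235 → take DB $57,456. Book value $86,184.
Year 3: DB = ⌊$86,184 × 200%/5⌋ = $34,473; SL = ⌊$59,484/3⌋ = $19,828 → take DB $34,473. Book value $51,711.
Year 4: DB = ⌊$51,711 × 200%/5⌋ = $20,684; SL = ⌊$25,011/2⌋ = $12,505 → take DB $20,684. Book value $31,027.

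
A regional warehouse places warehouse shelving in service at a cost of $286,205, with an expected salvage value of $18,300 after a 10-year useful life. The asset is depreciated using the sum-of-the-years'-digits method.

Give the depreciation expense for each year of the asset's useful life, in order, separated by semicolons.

$48,710; $43,839; $38,968; $34,097; $29,226; $24,355; $19,484; $14,613; $9,742; $4,871

Depreciable base = $286,205 − $18,300 = $267,905.
Sum of the years' digits = 10+9+8+7+6+5+4+3+2+1 = 55.
Year 1: $267,905 × 10/55 = $48,710. Book value $237,495.
Year 2: $267,905 × 9/55 = $43,839. Book value $193,656.
Year 3: $267,905 × 8/55 = $38,968. Book value $154,688.
Year 4: $267,905 × 7/55 = $34,097. Book value $120,591.
Year 5: $267,905 × 6/55 = $29,226. Book value $91,365.
Year 6: $267,905 × 5/55 = $24,355. Book value $67,010.
Year 7: $267,905 × 4/55 = $19,484. Book value $47,526.
Year 8: $267,905 × 3/55 = $14,613. Book value $32,913.
Year 9: $267,905 × 2/55 = $9,742. Book value $23,171.
Year 10: $267,905 × 1/55 = $4,871. Book value $18,300.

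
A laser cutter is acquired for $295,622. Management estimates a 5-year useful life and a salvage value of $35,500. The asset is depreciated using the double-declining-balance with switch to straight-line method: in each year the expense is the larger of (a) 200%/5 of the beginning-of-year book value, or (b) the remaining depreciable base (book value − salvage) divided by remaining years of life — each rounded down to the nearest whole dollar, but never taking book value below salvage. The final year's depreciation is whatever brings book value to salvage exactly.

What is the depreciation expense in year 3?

$42,570

Depreciable base = $295,622 − $35,500 = $260,122.
Year 1: DB = ⌊$295,622 × 200%/5⌋ = $118,248; SL = ⌊$260,122/5⌋ = $52,024 → take DB $118,248. Book value $177,374.
Year 2: DB = ⌊$177,374 × 200%/5⌋ = $70,949; SL = ⌊$141,874/4⌋ = $35,468 → take DB $70,949. Book value $106,425.
Year 3: DB = ⌊$106,425 × 200%/5⌋ = $42,570; SL = ⌊$70,925/3⌋ = $23,641 → take DB $42,570. Book value $63,855.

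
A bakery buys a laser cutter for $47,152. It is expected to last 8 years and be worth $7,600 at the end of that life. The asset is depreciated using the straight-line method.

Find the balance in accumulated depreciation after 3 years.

$14,832

Depreciable base = $47,152 − $7,600 = $39,552.
Annual expense = $39,552 / 8 = $4,944.
End of year 1: book value $42,208.
End of year 2: book value $37,264.
End of year 3: book value $32,320.
Accumulated through year 3 = $47,152 − $32,320 = $14,832.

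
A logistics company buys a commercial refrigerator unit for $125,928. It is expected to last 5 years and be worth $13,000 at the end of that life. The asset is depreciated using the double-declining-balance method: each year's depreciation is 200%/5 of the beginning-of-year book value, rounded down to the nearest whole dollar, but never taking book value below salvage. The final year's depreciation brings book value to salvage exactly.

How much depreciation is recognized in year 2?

Depreciable base = $125,928 − $13,000 = $112,928.
Year 1: ⌊$125,928 × 200%/5⌋ = $50,371. Book value $75,557.
Year 2: ⌊$75,557 × 200%/5⌋ = $30,222. Book value $45,335.

$30,222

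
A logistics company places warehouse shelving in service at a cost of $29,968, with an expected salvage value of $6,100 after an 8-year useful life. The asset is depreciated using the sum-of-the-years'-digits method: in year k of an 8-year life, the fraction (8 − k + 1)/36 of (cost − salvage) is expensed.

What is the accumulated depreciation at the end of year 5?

Depreciable base = $29,968 − $6,100 = $23,868.
Sum of the years' digits = 8+7+6+5+4+3+2+1 = 36.
Year 1: $23,868 × 8/36 = $5,304. Book value $24,664.
Year 2: $23,868 × 7/36 = $4,641. Book value $20,023.
Year 3: $23,868 × 6/36 = $3,978. Book value $16,045.
Year 4: $23,868 × 5/36 = $3,315. Book value $12,730.
Year 5: $23,868 × 4/36 = $2,652. Book value $10,078.
Accumulated through year 5 = $29,968 − $10,078 = $19,890.

$19,890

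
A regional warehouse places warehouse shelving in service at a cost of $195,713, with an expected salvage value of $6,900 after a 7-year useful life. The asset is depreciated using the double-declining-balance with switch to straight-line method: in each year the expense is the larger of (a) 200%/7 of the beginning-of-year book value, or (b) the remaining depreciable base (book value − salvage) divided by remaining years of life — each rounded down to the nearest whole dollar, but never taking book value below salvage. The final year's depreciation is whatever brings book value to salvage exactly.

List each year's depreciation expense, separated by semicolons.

$55,918; $39,941; $28,529; $20,378; $14,682; $14,682; $14,683

Depreciable base = $195,713 − $6,900 = $188,813.
Year 1: DB = ⌊$195,713 × 200%/7⌋ = $55,918; SL = ⌊$188,813/7⌋ = $26,973 → take DB $55,918. Book value $139,795.
Year 2: DB = ⌊$139,795 × 200%/7⌋ = $39,941; SL = ⌊$132,895/6⌋ = $22,149 → take DB $39,941. Book value $99,854.
Year 3: DB = ⌊$99,854 × 200%/7⌋ = $28,529; SL = ⌊$92,954/5⌋ = $18,590 → take DB $28,529. Book value $71,325.
Year 4: DB = ⌊$71,325 × 200%/7⌋ = $20,378; SL = ⌊$64,425/4⌋ = $16,106 → take DB $20,378. Book value $50,947.
Year 5: DB = ⌊$50,947 × 200%/7⌋ = $14,556; SL = ⌊$44,047/3⌋ = $14,682 → take SL $14,682. Book value $36,265.
Year 6: DB = ⌊$36,265 × 200%/7⌋ = $10,361; SL = ⌊$29,365/2⌋ = $14,682 → take SL $14,682. Book value $21,583.
Year 7 (final): $21,583 − $6,900 = $14,683. Book value $6,900.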